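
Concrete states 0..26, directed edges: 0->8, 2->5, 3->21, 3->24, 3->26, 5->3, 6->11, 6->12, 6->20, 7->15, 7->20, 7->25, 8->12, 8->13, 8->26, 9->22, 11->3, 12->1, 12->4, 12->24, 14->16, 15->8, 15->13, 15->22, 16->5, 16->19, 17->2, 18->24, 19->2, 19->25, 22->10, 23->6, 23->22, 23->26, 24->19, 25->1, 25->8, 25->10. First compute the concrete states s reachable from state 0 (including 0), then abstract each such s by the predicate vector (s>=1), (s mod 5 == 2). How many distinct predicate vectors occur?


BFS from 0:
Concrete reachable: {0, 1, 2, 3, 4, 5, 8, 10, 12, 13, 19, 21, 24, 25, 26}
Abstract via predicates (s>=1), (s mod 5 == 2):
  (0,0) <- {0}
  (1,0) <- {1, 3, 4, 5, 8, 10, 13, 19, 21, 24, 25, 26}
  (1,1) <- {2, 12}
Distinct abstract states = 3

3


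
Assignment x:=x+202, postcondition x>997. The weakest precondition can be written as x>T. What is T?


Formula: wp(x:=E, P) = P[E/x] (substitute E for x in postcondition)
Step 1: Postcondition: x>997
Step 2: Substitute x+202 for x: x+202>997
Step 3: Solve for x: x > 997-202 = 795

795


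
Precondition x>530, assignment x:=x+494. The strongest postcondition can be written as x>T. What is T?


Formula: sp(P, x:=E) = exists old_x. (x = E[old_x/x]) AND P[old_x/x] (old_x is the value of x before the assignment; eliminate old_x by solving x = E[old_x/x] for old_x)
Step 1: Precondition P: x>530, i.e. old_x > 530
Step 2: Assignment gives x = old_x + 494, so old_x = x - 494
Step 3: Substitute into P: x - 494 > 530
Step 4: Simplify: x > 530+494 = 1024

1024


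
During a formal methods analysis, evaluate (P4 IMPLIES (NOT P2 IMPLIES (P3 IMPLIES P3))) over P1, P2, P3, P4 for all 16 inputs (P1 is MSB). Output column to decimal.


Formula: (P4 IMPLIES (NOT P2 IMPLIES (P3 IMPLIES P3))) over P1, P2, P3, P4 (16 rows)
Evaluate each row (bits = P1,P2,P3,P4, MSB first):
  row 0 [0000]: (0 IMPLIES (NOT 0 IMPLIES (0 IMPLIES 0))) -> 1
  row 1 [0001]: (1 IMPLIES (NOT 0 IMPLIES (0 IMPLIES 0))) -> 1
  row 2 [0010]: (0 IMPLIES (NOT 0 IMPLIES (1 IMPLIES 1))) -> 1
  row 3 [0011]: (1 IMPLIES (NOT 0 IMPLIES (1 IMPLIES 1))) -> 1
  row 4 [0100]: (0 IMPLIES (NOT 1 IMPLIES (0 IMPLIES 0))) -> 1
  row 5 [0101]: (1 IMPLIES (NOT 1 IMPLIES (0 IMPLIES 0))) -> 1
  row 6 [0110]: (0 IMPLIES (NOT 1 IMPLIES (1 IMPLIES 1))) -> 1
  row 7 [0111]: (1 IMPLIES (NOT 1 IMPLIES (1 IMPLIES 1))) -> 1
  row 8 [1000]: (0 IMPLIES (NOT 0 IMPLIES (0 IMPLIES 0))) -> 1
  row 9 [1001]: (1 IMPLIES (NOT 0 IMPLIES (0 IMPLIES 0))) -> 1
  row 10 [1010]: (0 IMPLIES (NOT 0 IMPLIES (1 IMPLIES 1))) -> 1
  row 11 [1011]: (1 IMPLIES (NOT 0 IMPLIES (1 IMPLIES 1))) -> 1
  row 12 [1100]: (0 IMPLIES (NOT 1 IMPLIES (0 IMPLIES 0))) -> 1
  row 13 [1101]: (1 IMPLIES (NOT 1 IMPLIES (0 IMPLIES 0))) -> 1
  row 14 [1110]: (0 IMPLIES (NOT 1 IMPLIES (1 IMPLIES 1))) -> 1
  row 15 [1111]: (1 IMPLIES (NOT 1 IMPLIES (1 IMPLIES 1))) -> 1
Full result column, 4 rows per line (P1,P2 fixed per line; P3,P4 runs 00..11 left to right):
  rows 0-3 [P1,P2=00]: 1111  = hex F
  rows 4-7 [P1,P2=01]: 1111  = hex F
  rows 8-11 [P1,P2=10]: 1111  = hex F
  rows 12-15 [P1,P2=11]: 1111  = hex F
Output column (row 0 .. row 15) = 1111111111111111
Output column grouped in 4s = 1111 1111 1111 1111 = 0xFFFF
Convert to decimal digit by digit (value = value*16 + digit):
  F -> 15
  15*16 + 15 (F) = 255
  255*16 + 15 (F) = 4095
  4095*16 + 15 (F) = 65535
Decimal = 65535

65535


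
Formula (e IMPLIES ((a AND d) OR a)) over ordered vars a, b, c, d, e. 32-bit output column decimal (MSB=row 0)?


Formula: (e IMPLIES ((a AND d) OR a)) over a, b, c, d, e (32 rows)
Evaluate each row (bits = a,b,c,d,e, MSB first):
  row 0 [00000]: (0 IMPLIES ((0 AND 0) OR 0)) -> 1
  row 1 [00001]: (1 IMPLIES ((0 AND 0) OR 0)) -> 0
  row 2 [00010]: (0 IMPLIES ((0 AND 1) OR 0)) -> 1
  row 3 [00011]: (1 IMPLIES ((0 AND 1) OR 0)) -> 0
  row 4 [00100]: (0 IMPLIES ((0 AND 0) OR 0)) -> 1
  row 5 [00101]: (1 IMPLIES ((0 AND 0) OR 0)) -> 0
  row 6 [00110]: (0 IMPLIES ((0 AND 1) OR 0)) -> 1
  row 7 [00111]: (1 IMPLIES ((0 AND 1) OR 0)) -> 0
  row 8 [01000]: (0 IMPLIES ((0 AND 0) OR 0)) -> 1
  row 9 [01001]: (1 IMPLIES ((0 AND 0) OR 0)) -> 0
  row 10 [01010]: (0 IMPLIES ((0 AND 1) OR 0)) -> 1
  row 11 [01011]: (1 IMPLIES ((0 AND 1) OR 0)) -> 0
  row 12 [01100]: (0 IMPLIES ((0 AND 0) OR 0)) -> 1
  row 13 [01101]: (1 IMPLIES ((0 AND 0) OR 0)) -> 0
  row 14 [01110]: (0 IMPLIES ((0 AND 1) OR 0)) -> 1
  row 15 [01111]: (1 IMPLIES ((0 AND 1) OR 0)) -> 0
  row 16 [10000]: (0 IMPLIES ((1 AND 0) OR 1)) -> 1
  row 17 [10001]: (1 IMPLIES ((1 AND 0) OR 1)) -> 1
  row 18 [10010]: (0 IMPLIES ((1 AND 1) OR 1)) -> 1
  row 19 [10011]: (1 IMPLIES ((1 AND 1) OR 1)) -> 1
  row 20 [10100]: (0 IMPLIES ((1 AND 0) OR 1)) -> 1
  row 21 [10101]: (1 IMPLIES ((1 AND 0) OR 1)) -> 1
  row 22 [10110]: (0 IMPLIES ((1 AND 1) OR 1)) -> 1
  row 23 [10111]: (1 IMPLIES ((1 AND 1) OR 1)) -> 1
  row 24 [11000]: (0 IMPLIES ((1 AND 0) OR 1)) -> 1
  row 25 [11001]: (1 IMPLIES ((1 AND 0) OR 1)) -> 1
  row 26 [11010]: (0 IMPLIES ((1 AND 1) OR 1)) -> 1
  row 27 [11011]: (1 IMPLIES ((1 AND 1) OR 1)) -> 1
  row 28 [11100]: (0 IMPLIES ((1 AND 0) OR 1)) -> 1
  row 29 [11101]: (1 IMPLIES ((1 AND 0) OR 1)) -> 1
  row 30 [11110]: (0 IMPLIES ((1 AND 1) OR 1)) -> 1
  row 31 [11111]: (1 IMPLIES ((1 AND 1) OR 1)) -> 1
Full result column, 4 rows per line (a,b,c fixed per line; d,e runs 00..11 left to right):
  rows 0-3 [a,b,c=000]: 1010  = hex A
  rows 4-7 [a,b,c=001]: 1010  = hex A
  rows 8-11 [a,b,c=010]: 1010  = hex A
  rows 12-15 [a,b,c=011]: 1010  = hex A
  rows 16-19 [a,b,c=100]: 1111  = hex F
  rows 20-23 [a,b,c=101]: 1111  = hex F
  rows 24-27 [a,b,c=110]: 1111  = hex F
  rows 28-31 [a,b,c=111]: 1111  = hex F
Output column (row 0 .. row 31) = 10101010101010101111111111111111
Output column grouped in 4s = 1010 1010 1010 1010 1111 1111 1111 1111 = 0xAAAAFFFF
Convert to decimal digit by digit (value = value*16 + digit):
  A -> 10
  10*16 + 10 (A) = 170
  170*16 + 10 (A) = 2730
  2730*16 + 10 (A) = 43690
  43690*16 + 15 (F) = 699055
  699055*16 + 15 (F) = 11184895
  11184895*16 + 15 (F) = 178958335
  178958335*16 + 15 (F) = 2863333375
Decimal = 2863333375

2863333375


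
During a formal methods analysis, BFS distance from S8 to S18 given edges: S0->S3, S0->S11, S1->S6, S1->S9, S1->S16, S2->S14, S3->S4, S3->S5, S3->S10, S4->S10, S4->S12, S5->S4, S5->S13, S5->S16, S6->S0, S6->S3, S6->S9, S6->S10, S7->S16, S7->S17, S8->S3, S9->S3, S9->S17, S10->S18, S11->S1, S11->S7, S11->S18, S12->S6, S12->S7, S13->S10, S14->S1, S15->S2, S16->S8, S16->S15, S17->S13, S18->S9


BFS layer-by-layer from S8:
  dist 0: {S8}
  dist 1: {S3}
  dist 2: {S4, S5, S10}
  dist 3: {S12, S13, S16, S18}
  -> S18 reached at distance 3
Shortest path length = 3

3


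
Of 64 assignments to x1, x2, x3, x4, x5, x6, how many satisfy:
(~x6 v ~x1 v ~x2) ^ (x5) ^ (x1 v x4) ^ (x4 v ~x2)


CNF with 4 clauses over 6 vars (64 assignments).
An assignment satisfies CNF iff every clause has >=1 true literal.
Check each row (bits = x1,x2,x3,x4,x5,x6; clause T/F shown):
  row 0 [000000]: clauses=TFFT -> 0
  row 1 [000001]: clauses=TFFT -> 0
  row 2 [000010]: clauses=TTFT -> 0
  row 3 [000011]: clauses=TTFT -> 0
  row 4 [000100]: clauses=TFTT -> 0
  (every remaining row is evaluated the same way; all 64 results are listed next)
Full result column, 8 rows per line (x1,x2,x3 fixed per line; x4,x5,x6 runs 000..111 left to right):
  rows 0-7 [x1,x2,x3=000]: 00000011  (ones: 2)
  rows 8-15 [x1,x2,x3=001]: 00000011  (ones: 2)
  rows 16-23 [x1,x2,x3=010]: 00000011  (ones: 2)
  rows 24-31 [x1,x2,x3=011]: 00000011  (ones: 2)
  rows 32-39 [x1,x2,x3=100]: 00110011  (ones: 4)
  rows 40-47 [x1,x2,x3=101]: 00110011  (ones: 4)
  rows 48-55 [x1,x2,x3=110]: 00000010  (ones: 1)
  rows 56-63 [x1,x2,x3=111]: 00000010  (ones: 1)
Satisfying assignments = 2+2+2+2+4+4+1+1 = 18

18


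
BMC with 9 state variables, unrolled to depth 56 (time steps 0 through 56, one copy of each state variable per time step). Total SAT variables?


BMC unrolls to depth k, creating one copy of each state var for steps 0..k.
Step count = 56 + 1 = 57 (steps 0 through 56)
Vars per step = 9
Total = 9 * 57 = 513

513


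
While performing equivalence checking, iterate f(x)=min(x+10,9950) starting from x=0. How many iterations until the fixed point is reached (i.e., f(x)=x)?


Step 1: x=0, cap=9950, increment=10
Step 2: x grows by 10 each step until capped at 9950; fixed point is x=9950
Step 3: iterations = ceil(9950/10) = 995

995


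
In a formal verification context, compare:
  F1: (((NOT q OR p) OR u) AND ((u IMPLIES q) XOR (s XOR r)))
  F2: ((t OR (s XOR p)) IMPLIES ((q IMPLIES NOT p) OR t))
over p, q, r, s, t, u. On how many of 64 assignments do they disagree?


F1 = (((NOT q OR p) OR u) AND ((u IMPLIES q) XOR (s XOR r)))
F2 = ((t OR (s XOR p)) IMPLIES ((q IMPLIES NOT p) OR t))
Evaluate both on each of 64 rows (bits = p,q,r,s,t,u):
  row 0 [000000]: F1=1 F2=1 -> 0
  row 1 [000001]: F1=0 F2=1 (differ) -> 1
  row 2 [000010]: F1=1 F2=1 -> 0
  row 3 [000011]: F1=0 F2=1 (differ) -> 1
  row 4 [000100]: F1=0 F2=1 (differ) -> 1
  (every remaining row is evaluated the same way; all 64 results are listed next)
Full result column, 8 rows per line (p,q,r fixed per line; s,t,u runs 000..111 left to right):
  rows 0-7 [p,q,r=000]: 01011010  (ones: 4)
  rows 8-15 [p,q,r=001]: 10100101  (ones: 4)
  rows 16-23 [p,q,r=010]: 10101111  (ones: 6)
  rows 24-31 [p,q,r=011]: 11111010  (ones: 6)
  rows 32-39 [p,q,r=100]: 01011010  (ones: 4)
  rows 40-47 [p,q,r=101]: 10100101  (ones: 4)
  rows 48-55 [p,q,r=110]: 11001111  (ones: 6)
  rows 56-63 [p,q,r=111]: 00110000  (ones: 2)
Disagreements = 4+4+6+6+4+4+6+2 = 36

36


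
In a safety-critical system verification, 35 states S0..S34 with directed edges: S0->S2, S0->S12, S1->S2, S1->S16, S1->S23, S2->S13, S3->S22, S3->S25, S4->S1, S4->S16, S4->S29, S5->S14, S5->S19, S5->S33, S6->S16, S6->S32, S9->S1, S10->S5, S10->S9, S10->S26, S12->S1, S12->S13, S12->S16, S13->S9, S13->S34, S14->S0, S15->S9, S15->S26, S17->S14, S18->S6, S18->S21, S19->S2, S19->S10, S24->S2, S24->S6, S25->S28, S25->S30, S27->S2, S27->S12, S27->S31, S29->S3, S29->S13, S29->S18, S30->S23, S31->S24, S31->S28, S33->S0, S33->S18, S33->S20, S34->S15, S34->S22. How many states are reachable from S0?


BFS from S0:
  layer 0: {S0}
  layer 1: {S2, S12}
  layer 2: {S1, S13, S16}
  layer 3: {S9, S23, S34}
  layer 4: {S15, S22}
  layer 5: {S26}
Reachable set: {S0, S1, S2, S9, S12, S13, S15, S16, S22, S23, S26, S34}
Count = 12

12


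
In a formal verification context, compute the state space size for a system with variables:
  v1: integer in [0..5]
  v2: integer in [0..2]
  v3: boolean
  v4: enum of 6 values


State space = product of domain sizes of all variables.
Domain sizes:
  v1 (integer in [0..5]): 6
  v2 (integer in [0..2]): 3
  v3 (boolean): 2
  v4 (enum of 6 values): 6
Product = 6 * 3 * 2 * 6 = 216

216


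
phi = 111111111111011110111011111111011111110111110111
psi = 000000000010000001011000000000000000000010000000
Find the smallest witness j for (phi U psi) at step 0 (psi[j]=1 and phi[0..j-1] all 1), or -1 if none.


(phi U psi) at 0: need smallest j with psi[j]=1 and phi[i]=1 for all i in [0,j).
Scan from step 0:
  step 0: phi=1, psi=0 -> continue
  step 1: phi=1, psi=0 -> continue
  step 2: phi=1, psi=0 -> continue
  step 3: phi=1, psi=0 -> continue
  step 10: psi=1 and phi held for [0,10) -> witness found
Witness step = 10

10


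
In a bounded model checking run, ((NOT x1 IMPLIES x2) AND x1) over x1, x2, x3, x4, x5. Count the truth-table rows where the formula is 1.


Formula: ((NOT x1 IMPLIES x2) AND x1) over 5 vars (32 rows)
Evaluate each row (x1, x2, x3, x4, x5 as bits, MSB first):
  row 0 [00000]: ((NOT 0 IMPLIES 0) AND 0) -> 0
  row 1 [00001]: ((NOT 0 IMPLIES 0) AND 0) -> 0
  row 2 [00010]: ((NOT 0 IMPLIES 0) AND 0) -> 0
  row 3 [00011]: ((NOT 0 IMPLIES 0) AND 0) -> 0
  row 4 [00100]: ((NOT 0 IMPLIES 0) AND 0) -> 0
  row 5 [00101]: ((NOT 0 IMPLIES 0) AND 0) -> 0
  row 6 [00110]: ((NOT 0 IMPLIES 0) AND 0) -> 0
  row 7 [00111]: ((NOT 0 IMPLIES 0) AND 0) -> 0
  row 8 [01000]: ((NOT 0 IMPLIES 1) AND 0) -> 0
  row 9 [01001]: ((NOT 0 IMPLIES 1) AND 0) -> 0
  row 10 [01010]: ((NOT 0 IMPLIES 1) AND 0) -> 0
  row 11 [01011]: ((NOT 0 IMPLIES 1) AND 0) -> 0
  row 12 [01100]: ((NOT 0 IMPLIES 1) AND 0) -> 0
  row 13 [01101]: ((NOT 0 IMPLIES 1) AND 0) -> 0
  row 14 [01110]: ((NOT 0 IMPLIES 1) AND 0) -> 0
  row 15 [01111]: ((NOT 0 IMPLIES 1) AND 0) -> 0
  row 16 [10000]: ((NOT 1 IMPLIES 0) AND 1) -> 1
  row 17 [10001]: ((NOT 1 IMPLIES 0) AND 1) -> 1
  row 18 [10010]: ((NOT 1 IMPLIES 0) AND 1) -> 1
  row 19 [10011]: ((NOT 1 IMPLIES 0) AND 1) -> 1
  row 20 [10100]: ((NOT 1 IMPLIES 0) AND 1) -> 1
  row 21 [10101]: ((NOT 1 IMPLIES 0) AND 1) -> 1
  row 22 [10110]: ((NOT 1 IMPLIES 0) AND 1) -> 1
  row 23 [10111]: ((NOT 1 IMPLIES 0) AND 1) -> 1
  row 24 [11000]: ((NOT 1 IMPLIES 1) AND 1) -> 1
  row 25 [11001]: ((NOT 1 IMPLIES 1) AND 1) -> 1
  row 26 [11010]: ((NOT 1 IMPLIES 1) AND 1) -> 1
  row 27 [11011]: ((NOT 1 IMPLIES 1) AND 1) -> 1
  row 28 [11100]: ((NOT 1 IMPLIES 1) AND 1) -> 1
  row 29 [11101]: ((NOT 1 IMPLIES 1) AND 1) -> 1
  row 30 [11110]: ((NOT 1 IMPLIES 1) AND 1) -> 1
  row 31 [11111]: ((NOT 1 IMPLIES 1) AND 1) -> 1
Full result column, 8 rows per line (x1,x2 fixed per line; x3,x4,x5 runs 000..111 left to right):
  rows 0-7 [x1,x2=00]: 00000000  (ones: 0)
  rows 8-15 [x1,x2=01]: 00000000  (ones: 0)
  rows 16-23 [x1,x2=10]: 11111111  (ones: 8)
  rows 24-31 [x1,x2=11]: 11111111  (ones: 8)
Count of 1-rows = 0+0+8+8 = 16

16


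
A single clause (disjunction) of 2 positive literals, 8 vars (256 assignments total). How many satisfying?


Step 1: Total=2^8=256
Step 2: Unsat when all 2 false: 2^6=64
Step 3: Sat=256-64=192

192


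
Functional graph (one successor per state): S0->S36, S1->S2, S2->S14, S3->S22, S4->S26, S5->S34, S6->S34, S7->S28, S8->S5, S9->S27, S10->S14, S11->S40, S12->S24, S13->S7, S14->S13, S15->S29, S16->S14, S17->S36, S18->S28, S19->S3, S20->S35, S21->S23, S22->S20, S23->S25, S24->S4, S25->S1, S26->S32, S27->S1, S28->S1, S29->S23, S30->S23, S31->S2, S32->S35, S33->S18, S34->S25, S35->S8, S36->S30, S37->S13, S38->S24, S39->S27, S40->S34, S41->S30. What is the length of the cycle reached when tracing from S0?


Trace from S0 until a state repeats:
  S0 -> S36 -> S30 -> S23 -> S25 -> S1 -> S2 -> S14 -> S13 -> S7 -> S28 -> S1
S1 first seen at step 5, revisited at step 11.
Cycle length = 11 - 5 = 6

6


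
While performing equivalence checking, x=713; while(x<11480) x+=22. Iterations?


Step 1: x goes from 713 toward 11480 by 22; the body runs while x<11480, so iterations = ceil((bound-start)/step)
Step 2: Distance=10767
Step 3: ceil(10767/22)=490

490


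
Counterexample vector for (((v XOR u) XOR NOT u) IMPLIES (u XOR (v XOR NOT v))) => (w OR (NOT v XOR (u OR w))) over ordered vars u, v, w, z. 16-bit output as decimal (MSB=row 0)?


F1 = (((v XOR u) XOR NOT u) IMPLIES (u XOR (v XOR NOT v)))
F2 = (w OR (NOT v XOR (u OR w)))
Counterexample to F1=>F2 is where F1=1 and F2=0.
Evaluate each row (bits = u,v,w,z, MSB first):
  row 0 [0000]: F1=1 F2=1 -> F1&~F2 -> 0
  row 1 [0001]: F1=1 F2=1 -> F1&~F2 -> 0
  row 2 [0010]: F1=1 F2=1 -> F1&~F2 -> 0
  row 3 [0011]: F1=1 F2=1 -> F1&~F2 -> 0
  row 4 [0100]: F1=1 F2=0 -> F1&~F2 -> 1
  row 5 [0101]: F1=1 F2=0 -> F1&~F2 -> 1
  row 6 [0110]: F1=1 F2=1 -> F1&~F2 -> 0
  row 7 [0111]: F1=1 F2=1 -> F1&~F2 -> 0
  row 8 [1000]: F1=0 F2=0 -> F1&~F2 -> 0
  row 9 [1001]: F1=0 F2=0 -> F1&~F2 -> 0
  row 10 [1010]: F1=0 F2=1 -> F1&~F2 -> 0
  row 11 [1011]: F1=0 F2=1 -> F1&~F2 -> 0
  row 12 [1100]: F1=1 F2=1 -> F1&~F2 -> 0
  row 13 [1101]: F1=1 F2=1 -> F1&~F2 -> 0
  row 14 [1110]: F1=1 F2=1 -> F1&~F2 -> 0
  row 15 [1111]: F1=1 F2=1 -> F1&~F2 -> 0
Full result column, 4 rows per line (u,v fixed per line; w,z runs 00..11 left to right):
  rows 0-3 [u,v=00]: 0000  = hex 0
  rows 4-7 [u,v=01]: 1100  = hex C
  rows 8-11 [u,v=10]: 0000  = hex 0
  rows 12-15 [u,v=11]: 0000  = hex 0
Counterexample vector (row 0 .. row 15) = 0000110000000000
Output column grouped in 4s = 0000 1100 0000 0000 = 0x0C00
Convert to decimal digit by digit (value = value*16 + digit):
  0 -> 0
  0*16 + 12 (C) = 12
  12*16 + 0 = 192
  192*16 + 0 = 3072
Decimal = 3072

3072


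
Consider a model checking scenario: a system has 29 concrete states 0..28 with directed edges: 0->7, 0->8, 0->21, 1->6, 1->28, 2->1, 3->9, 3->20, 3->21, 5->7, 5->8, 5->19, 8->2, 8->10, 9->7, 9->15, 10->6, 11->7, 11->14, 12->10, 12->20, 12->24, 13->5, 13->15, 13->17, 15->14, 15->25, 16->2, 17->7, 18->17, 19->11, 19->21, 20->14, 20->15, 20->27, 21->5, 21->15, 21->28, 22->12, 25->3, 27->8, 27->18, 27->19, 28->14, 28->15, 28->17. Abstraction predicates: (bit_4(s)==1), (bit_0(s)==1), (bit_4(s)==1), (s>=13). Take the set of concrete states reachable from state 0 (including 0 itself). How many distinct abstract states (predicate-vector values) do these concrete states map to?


BFS from 0:
Concrete reachable: {0, 1, 2, 3, 5, 6, 7, 8, 9, 10, 11, 14, 15, 17, 18, 19, 20, 21, 25, 27, 28}
Abstract via predicates (bit_4(s)==1), (bit_0(s)==1), (bit_4(s)==1), (s>=13):
  (0,0,0,0) <- {0, 2, 6, 8, 10}
  (0,0,0,1) <- {14}
  (0,1,0,0) <- {1, 3, 5, 7, 9, 11}
  (0,1,0,1) <- {15}
  (1,0,1,1) <- {18, 20, 28}
  (1,1,1,1) <- {17, 19, 21, 25, 27}
Distinct abstract states = 6

6


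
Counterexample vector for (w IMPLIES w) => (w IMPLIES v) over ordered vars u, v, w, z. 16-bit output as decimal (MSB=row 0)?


F1 = (w IMPLIES w)
F2 = (w IMPLIES v)
Counterexample to F1=>F2 is where F1=1 and F2=0.
Evaluate each row (bits = u,v,w,z, MSB first):
  row 0 [0000]: F1=1 F2=1 -> F1&~F2 -> 0
  row 1 [0001]: F1=1 F2=1 -> F1&~F2 -> 0
  row 2 [0010]: F1=1 F2=0 -> F1&~F2 -> 1
  row 3 [0011]: F1=1 F2=0 -> F1&~F2 -> 1
  row 4 [0100]: F1=1 F2=1 -> F1&~F2 -> 0
  row 5 [0101]: F1=1 F2=1 -> F1&~F2 -> 0
  row 6 [0110]: F1=1 F2=1 -> F1&~F2 -> 0
  row 7 [0111]: F1=1 F2=1 -> F1&~F2 -> 0
  row 8 [1000]: F1=1 F2=1 -> F1&~F2 -> 0
  row 9 [1001]: F1=1 F2=1 -> F1&~F2 -> 0
  row 10 [1010]: F1=1 F2=0 -> F1&~F2 -> 1
  row 11 [1011]: F1=1 F2=0 -> F1&~F2 -> 1
  row 12 [1100]: F1=1 F2=1 -> F1&~F2 -> 0
  row 13 [1101]: F1=1 F2=1 -> F1&~F2 -> 0
  row 14 [1110]: F1=1 F2=1 -> F1&~F2 -> 0
  row 15 [1111]: F1=1 F2=1 -> F1&~F2 -> 0
Full result column, 4 rows per line (u,v fixed per line; w,z runs 00..11 left to right):
  rows 0-3 [u,v=00]: 0011  = hex 3
  rows 4-7 [u,v=01]: 0000  = hex 0
  rows 8-11 [u,v=10]: 0011  = hex 3
  rows 12-15 [u,v=11]: 0000  = hex 0
Counterexample vector (row 0 .. row 15) = 0011000000110000
Output column grouped in 4s = 0011 0000 0011 0000 = 0x3030
Convert to decimal digit by digit (value = value*16 + digit):
  3 -> 3
  3*16 + 0 = 48
  48*16 + 3 = 771
  771*16 + 0 = 12336
Decimal = 12336

12336


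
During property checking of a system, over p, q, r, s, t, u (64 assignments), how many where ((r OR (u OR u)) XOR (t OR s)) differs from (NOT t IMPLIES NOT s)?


F1 = ((r OR (u OR u)) XOR (t OR s))
F2 = (NOT t IMPLIES NOT s)
Evaluate both on each of 64 rows (bits = p,q,r,s,t,u):
  row 0 [000000]: F1=0 F2=1 (differ) -> 1
  row 1 [000001]: F1=1 F2=1 -> 0
  row 2 [000010]: F1=1 F2=1 -> 0
  row 3 [000011]: F1=0 F2=1 (differ) -> 1
  row 4 [000100]: F1=1 F2=0 (differ) -> 1
  (every remaining row is evaluated the same way; all 64 results are listed next)
Full result column, 8 rows per line (p,q,r fixed per line; s,t,u runs 000..111 left to right):
  rows 0-7 [p,q,r=000]: 10011001  (ones: 4)
  rows 8-15 [p,q,r=001]: 00110011  (ones: 4)
  rows 16-23 [p,q,r=010]: 10011001  (ones: 4)
  rows 24-31 [p,q,r=011]: 00110011  (ones: 4)
  rows 32-39 [p,q,r=100]: 10011001  (ones: 4)
  rows 40-47 [p,q,r=101]: 00110011  (ones: 4)
  rows 48-55 [p,q,r=110]: 10011001  (ones: 4)
  rows 56-63 [p,q,r=111]: 00110011  (ones: 4)
Disagreements = 4+4+4+4+4+4+4+4 = 32

32


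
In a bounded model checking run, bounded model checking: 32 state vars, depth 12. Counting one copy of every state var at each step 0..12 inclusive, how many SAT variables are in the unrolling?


BMC unrolls to depth k, creating one copy of each state var for steps 0..k.
Step count = 12 + 1 = 13 (steps 0 through 12)
Vars per step = 32
Total = 32 * 13 = 416

416


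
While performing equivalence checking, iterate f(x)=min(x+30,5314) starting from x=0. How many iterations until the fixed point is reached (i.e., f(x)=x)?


Step 1: x=0, cap=5314, increment=30
Step 2: x grows by 30 each step until capped at 5314; fixed point is x=5314
Step 3: iterations = ceil(5314/30) = 178

178


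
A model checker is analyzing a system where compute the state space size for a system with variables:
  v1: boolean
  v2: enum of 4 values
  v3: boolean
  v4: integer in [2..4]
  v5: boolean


State space = product of domain sizes of all variables.
Domain sizes:
  v1 (boolean): 2
  v2 (enum of 4 values): 4
  v3 (boolean): 2
  v4 (integer in [2..4]): 3
  v5 (boolean): 2
Product = 2 * 4 * 2 * 3 * 2 = 96

96


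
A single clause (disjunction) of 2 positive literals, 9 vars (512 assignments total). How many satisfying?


Step 1: Total=2^9=512
Step 2: Unsat when all 2 false: 2^7=128
Step 3: Sat=512-128=384

384


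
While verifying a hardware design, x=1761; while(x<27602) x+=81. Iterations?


Step 1: x goes from 1761 toward 27602 by 81; the body runs while x<27602, so iterations = ceil((bound-start)/step)
Step 2: Distance=25841
Step 3: ceil(25841/81)=320

320


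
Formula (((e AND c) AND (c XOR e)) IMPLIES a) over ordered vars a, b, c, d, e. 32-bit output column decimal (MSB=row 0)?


Formula: (((e AND c) AND (c XOR e)) IMPLIES a) over a, b, c, d, e (32 rows)
Evaluate each row (bits = a,b,c,d,e, MSB first):
  row 0 [00000]: (((0 AND 0) AND (0 XOR 0)) IMPLIES 0) -> 1
  row 1 [00001]: (((1 AND 0) AND (0 XOR 1)) IMPLIES 0) -> 1
  row 2 [00010]: (((0 AND 0) AND (0 XOR 0)) IMPLIES 0) -> 1
  row 3 [00011]: (((1 AND 0) AND (0 XOR 1)) IMPLIES 0) -> 1
  row 4 [00100]: (((0 AND 1) AND (1 XOR 0)) IMPLIES 0) -> 1
  row 5 [00101]: (((1 AND 1) AND (1 XOR 1)) IMPLIES 0) -> 1
  row 6 [00110]: (((0 AND 1) AND (1 XOR 0)) IMPLIES 0) -> 1
  row 7 [00111]: (((1 AND 1) AND (1 XOR 1)) IMPLIES 0) -> 1
  row 8 [01000]: (((0 AND 0) AND (0 XOR 0)) IMPLIES 0) -> 1
  row 9 [01001]: (((1 AND 0) AND (0 XOR 1)) IMPLIES 0) -> 1
  row 10 [01010]: (((0 AND 0) AND (0 XOR 0)) IMPLIES 0) -> 1
  row 11 [01011]: (((1 AND 0) AND (0 XOR 1)) IMPLIES 0) -> 1
  row 12 [01100]: (((0 AND 1) AND (1 XOR 0)) IMPLIES 0) -> 1
  row 13 [01101]: (((1 AND 1) AND (1 XOR 1)) IMPLIES 0) -> 1
  row 14 [01110]: (((0 AND 1) AND (1 XOR 0)) IMPLIES 0) -> 1
  row 15 [01111]: (((1 AND 1) AND (1 XOR 1)) IMPLIES 0) -> 1
  row 16 [10000]: (((0 AND 0) AND (0 XOR 0)) IMPLIES 1) -> 1
  row 17 [10001]: (((1 AND 0) AND (0 XOR 1)) IMPLIES 1) -> 1
  row 18 [10010]: (((0 AND 0) AND (0 XOR 0)) IMPLIES 1) -> 1
  row 19 [10011]: (((1 AND 0) AND (0 XOR 1)) IMPLIES 1) -> 1
  row 20 [10100]: (((0 AND 1) AND (1 XOR 0)) IMPLIES 1) -> 1
  row 21 [10101]: (((1 AND 1) AND (1 XOR 1)) IMPLIES 1) -> 1
  row 22 [10110]: (((0 AND 1) AND (1 XOR 0)) IMPLIES 1) -> 1
  row 23 [10111]: (((1 AND 1) AND (1 XOR 1)) IMPLIES 1) -> 1
  row 24 [11000]: (((0 AND 0) AND (0 XOR 0)) IMPLIES 1) -> 1
  row 25 [11001]: (((1 AND 0) AND (0 XOR 1)) IMPLIES 1) -> 1
  row 26 [11010]: (((0 AND 0) AND (0 XOR 0)) IMPLIES 1) -> 1
  row 27 [11011]: (((1 AND 0) AND (0 XOR 1)) IMPLIES 1) -> 1
  row 28 [11100]: (((0 AND 1) AND (1 XOR 0)) IMPLIES 1) -> 1
  row 29 [11101]: (((1 AND 1) AND (1 XOR 1)) IMPLIES 1) -> 1
  row 30 [11110]: (((0 AND 1) AND (1 XOR 0)) IMPLIES 1) -> 1
  row 31 [11111]: (((1 AND 1) AND (1 XOR 1)) IMPLIES 1) -> 1
Full result column, 4 rows per line (a,b,c fixed per line; d,e runs 00..11 left to right):
  rows 0-3 [a,b,c=000]: 1111  = hex F
  rows 4-7 [a,b,c=001]: 1111  = hex F
  rows 8-11 [a,b,c=010]: 1111  = hex F
  rows 12-15 [a,b,c=011]: 1111  = hex F
  rows 16-19 [a,b,c=100]: 1111  = hex F
  rows 20-23 [a,b,c=101]: 1111  = hex F
  rows 24-27 [a,b,c=110]: 1111  = hex F
  rows 28-31 [a,b,c=111]: 1111  = hex F
Output column (row 0 .. row 31) = 11111111111111111111111111111111
Output column grouped in 4s = 1111 1111 1111 1111 1111 1111 1111 1111 = 0xFFFFFFFF
Convert to decimal digit by digit (value = value*16 + digit):
  F -> 15
  15*16 + 15 (F) = 255
  255*16 + 15 (F) = 4095
  4095*16 + 15 (F) = 65535
  65535*16 + 15 (F) = 1048575
  1048575*16 + 15 (F) = 16777215
  16777215*16 + 15 (F) = 268435455
  268435455*16 + 15 (F) = 4294967295
Decimal = 4294967295

4294967295


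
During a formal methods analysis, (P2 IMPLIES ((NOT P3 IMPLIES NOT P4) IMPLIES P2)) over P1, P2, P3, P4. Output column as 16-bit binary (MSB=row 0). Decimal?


Formula: (P2 IMPLIES ((NOT P3 IMPLIES NOT P4) IMPLIES P2)) over P1, P2, P3, P4 (16 rows)
Evaluate each row (bits = P1,P2,P3,P4, MSB first):
  row 0 [0000]: (0 IMPLIES ((NOT 0 IMPLIES NOT 0) IMPLIES 0)) -> 1
  row 1 [0001]: (0 IMPLIES ((NOT 0 IMPLIES NOT 1) IMPLIES 0)) -> 1
  row 2 [0010]: (0 IMPLIES ((NOT 1 IMPLIES NOT 0) IMPLIES 0)) -> 1
  row 3 [0011]: (0 IMPLIES ((NOT 1 IMPLIES NOT 1) IMPLIES 0)) -> 1
  row 4 [0100]: (1 IMPLIES ((NOT 0 IMPLIES NOT 0) IMPLIES 1)) -> 1
  row 5 [0101]: (1 IMPLIES ((NOT 0 IMPLIES NOT 1) IMPLIES 1)) -> 1
  row 6 [0110]: (1 IMPLIES ((NOT 1 IMPLIES NOT 0) IMPLIES 1)) -> 1
  row 7 [0111]: (1 IMPLIES ((NOT 1 IMPLIES NOT 1) IMPLIES 1)) -> 1
  row 8 [1000]: (0 IMPLIES ((NOT 0 IMPLIES NOT 0) IMPLIES 0)) -> 1
  row 9 [1001]: (0 IMPLIES ((NOT 0 IMPLIES NOT 1) IMPLIES 0)) -> 1
  row 10 [1010]: (0 IMPLIES ((NOT 1 IMPLIES NOT 0) IMPLIES 0)) -> 1
  row 11 [1011]: (0 IMPLIES ((NOT 1 IMPLIES NOT 1) IMPLIES 0)) -> 1
  row 12 [1100]: (1 IMPLIES ((NOT 0 IMPLIES NOT 0) IMPLIES 1)) -> 1
  row 13 [1101]: (1 IMPLIES ((NOT 0 IMPLIES NOT 1) IMPLIES 1)) -> 1
  row 14 [1110]: (1 IMPLIES ((NOT 1 IMPLIES NOT 0) IMPLIES 1)) -> 1
  row 15 [1111]: (1 IMPLIES ((NOT 1 IMPLIES NOT 1) IMPLIES 1)) -> 1
Full result column, 4 rows per line (P1,P2 fixed per line; P3,P4 runs 00..11 left to right):
  rows 0-3 [P1,P2=00]: 1111  = hex F
  rows 4-7 [P1,P2=01]: 1111  = hex F
  rows 8-11 [P1,P2=10]: 1111  = hex F
  rows 12-15 [P1,P2=11]: 1111  = hex F
Output column (row 0 .. row 15) = 1111111111111111
Output column grouped in 4s = 1111 1111 1111 1111 = 0xFFFF
Convert to decimal digit by digit (value = value*16 + digit):
  F -> 15
  15*16 + 15 (F) = 255
  255*16 + 15 (F) = 4095
  4095*16 + 15 (F) = 65535
Decimal = 65535

65535


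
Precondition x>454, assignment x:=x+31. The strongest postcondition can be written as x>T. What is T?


Formula: sp(P, x:=E) = exists old_x. (x = E[old_x/x]) AND P[old_x/x] (old_x is the value of x before the assignment; eliminate old_x by solving x = E[old_x/x] for old_x)
Step 1: Precondition P: x>454, i.e. old_x > 454
Step 2: Assignment gives x = old_x + 31, so old_x = x - 31
Step 3: Substitute into P: x - 31 > 454
Step 4: Simplify: x > 454+31 = 485

485


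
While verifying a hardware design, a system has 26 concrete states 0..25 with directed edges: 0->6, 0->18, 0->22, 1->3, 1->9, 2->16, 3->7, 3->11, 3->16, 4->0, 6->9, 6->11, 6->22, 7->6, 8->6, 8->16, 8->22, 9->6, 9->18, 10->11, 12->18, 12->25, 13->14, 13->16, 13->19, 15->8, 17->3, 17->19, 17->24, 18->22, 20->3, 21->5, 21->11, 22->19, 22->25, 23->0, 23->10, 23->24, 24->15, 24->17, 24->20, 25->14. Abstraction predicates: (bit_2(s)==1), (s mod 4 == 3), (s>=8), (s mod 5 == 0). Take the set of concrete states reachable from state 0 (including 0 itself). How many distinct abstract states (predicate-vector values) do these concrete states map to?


BFS from 0:
Concrete reachable: {0, 6, 9, 11, 14, 18, 19, 22, 25}
Abstract via predicates (bit_2(s)==1), (s mod 4 == 3), (s>=8), (s mod 5 == 0):
  (0,0,0,1) <- {0}
  (0,0,1,0) <- {9, 18}
  (0,0,1,1) <- {25}
  (0,1,1,0) <- {11, 19}
  (1,0,0,0) <- {6}
  (1,0,1,0) <- {14, 22}
Distinct abstract states = 6

6


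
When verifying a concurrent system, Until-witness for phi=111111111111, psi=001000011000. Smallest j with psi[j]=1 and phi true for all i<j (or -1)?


(phi U psi) at 0: need smallest j with psi[j]=1 and phi[i]=1 for all i in [0,j).
Scan from step 0:
  step 0: phi=1, psi=0 -> continue
  step 1: phi=1, psi=0 -> continue
  step 2: psi=1 and phi held for [0,2) -> witness found
Witness step = 2

2


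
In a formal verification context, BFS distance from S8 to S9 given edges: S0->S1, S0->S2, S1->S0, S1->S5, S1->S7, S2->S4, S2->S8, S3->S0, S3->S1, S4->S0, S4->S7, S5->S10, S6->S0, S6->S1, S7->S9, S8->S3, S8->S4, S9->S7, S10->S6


BFS layer-by-layer from S8:
  dist 0: {S8}
  dist 1: {S3, S4}
  dist 2: {S0, S1, S7}
  dist 3: {S2, S5, S9}
  -> S9 reached at distance 3
Shortest path length = 3

3


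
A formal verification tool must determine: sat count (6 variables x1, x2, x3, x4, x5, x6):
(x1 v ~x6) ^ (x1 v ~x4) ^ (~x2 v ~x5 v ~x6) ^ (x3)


CNF with 4 clauses over 6 vars (64 assignments).
An assignment satisfies CNF iff every clause has >=1 true literal.
Check each row (bits = x1,x2,x3,x4,x5,x6; clause T/F shown):
  row 0 [000000]: clauses=TTTF -> 0
  row 1 [000001]: clauses=FTTF -> 0
  row 2 [000010]: clauses=TTTF -> 0
  row 3 [000011]: clauses=FTTF -> 0
  row 4 [000100]: clauses=TFTF -> 0
  (every remaining row is evaluated the same way; all 64 results are listed next)
Full result column, 8 rows per line (x1,x2,x3 fixed per line; x4,x5,x6 runs 000..111 left to right):
  rows 0-7 [x1,x2,x3=000]: 00000000  (ones: 0)
  rows 8-15 [x1,x2,x3=001]: 10100000  (ones: 2)
  rows 16-23 [x1,x2,x3=010]: 00000000  (ones: 0)
  rows 24-31 [x1,x2,x3=011]: 10100000  (ones: 2)
  rows 32-39 [x1,x2,x3=100]: 00000000  (ones: 0)
  rows 40-47 [x1,x2,x3=101]: 11111111  (ones: 8)
  rows 48-55 [x1,x2,x3=110]: 00000000  (ones: 0)
  rows 56-63 [x1,x2,x3=111]: 11101110  (ones: 6)
Satisfying assignments = 0+2+0+2+0+8+0+6 = 18

18


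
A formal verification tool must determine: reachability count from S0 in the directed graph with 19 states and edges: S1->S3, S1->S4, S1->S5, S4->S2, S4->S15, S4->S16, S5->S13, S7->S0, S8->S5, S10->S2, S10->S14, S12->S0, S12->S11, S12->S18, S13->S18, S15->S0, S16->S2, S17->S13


BFS from S0:
  layer 0: {S0}
Reachable set: {S0}
Count = 1

1


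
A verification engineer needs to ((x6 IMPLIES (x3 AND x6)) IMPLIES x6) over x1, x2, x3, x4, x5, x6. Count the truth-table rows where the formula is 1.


Formula: ((x6 IMPLIES (x3 AND x6)) IMPLIES x6) over 6 vars (64 rows)
Evaluate each row (x1, x2, x3, x4, x5, x6 as bits, MSB first):
  row 0 [000000]: ((0 IMPLIES (0 AND 0)) IMPLIES 0) -> 0
  row 1 [000001]: ((1 IMPLIES (0 AND 1)) IMPLIES 1) -> 1
  row 2 [000010]: ((0 IMPLIES (0 AND 0)) IMPLIES 0) -> 0
  row 3 [000011]: ((1 IMPLIES (0 AND 1)) IMPLIES 1) -> 1
  row 4 [000100]: ((0 IMPLIES (0 AND 0)) IMPLIES 0) -> 0
  (every remaining row is evaluated the same way; all 64 results are listed next)
Full result column, 8 rows per line (x1,x2,x3 fixed per line; x4,x5,x6 runs 000..111 left to right):
  rows 0-7 [x1,x2,x3=000]: 01010101  (ones: 4)
  rows 8-15 [x1,x2,x3=001]: 01010101  (ones: 4)
  rows 16-23 [x1,x2,x3=010]: 01010101  (ones: 4)
  rows 24-31 [x1,x2,x3=011]: 01010101  (ones: 4)
  rows 32-39 [x1,x2,x3=100]: 01010101  (ones: 4)
  rows 40-47 [x1,x2,x3=101]: 01010101  (ones: 4)
  rows 48-55 [x1,x2,x3=110]: 01010101  (ones: 4)
  rows 56-63 [x1,x2,x3=111]: 01010101  (ones: 4)
Count of 1-rows = 4+4+4+4+4+4+4+4 = 32

32


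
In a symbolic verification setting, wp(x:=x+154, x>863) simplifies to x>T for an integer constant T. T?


Formula: wp(x:=E, P) = P[E/x] (substitute E for x in postcondition)
Step 1: Postcondition: x>863
Step 2: Substitute x+154 for x: x+154>863
Step 3: Solve for x: x > 863-154 = 709

709


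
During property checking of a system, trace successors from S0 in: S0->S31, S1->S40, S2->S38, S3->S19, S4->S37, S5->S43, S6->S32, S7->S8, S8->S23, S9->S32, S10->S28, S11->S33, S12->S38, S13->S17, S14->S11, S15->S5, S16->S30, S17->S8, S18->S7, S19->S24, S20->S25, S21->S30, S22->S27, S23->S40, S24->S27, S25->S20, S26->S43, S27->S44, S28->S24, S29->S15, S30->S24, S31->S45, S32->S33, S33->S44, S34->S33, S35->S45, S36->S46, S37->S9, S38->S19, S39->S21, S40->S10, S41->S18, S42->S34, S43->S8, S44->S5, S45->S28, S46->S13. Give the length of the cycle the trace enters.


Trace from S0 until a state repeats:
  S0 -> S31 -> S45 -> S28 -> S24 -> S27 -> S44 -> S5 -> S43 -> S8 -> S23 -> S40 -> S10 -> S28
S28 first seen at step 3, revisited at step 13.
Cycle length = 13 - 3 = 10

10


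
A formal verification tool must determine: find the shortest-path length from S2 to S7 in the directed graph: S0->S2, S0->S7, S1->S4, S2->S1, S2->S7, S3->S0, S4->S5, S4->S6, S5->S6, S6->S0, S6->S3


BFS layer-by-layer from S2:
  dist 0: {S2}
  dist 1: {S1, S7}
  -> S7 reached at distance 1
Shortest path length = 1

1


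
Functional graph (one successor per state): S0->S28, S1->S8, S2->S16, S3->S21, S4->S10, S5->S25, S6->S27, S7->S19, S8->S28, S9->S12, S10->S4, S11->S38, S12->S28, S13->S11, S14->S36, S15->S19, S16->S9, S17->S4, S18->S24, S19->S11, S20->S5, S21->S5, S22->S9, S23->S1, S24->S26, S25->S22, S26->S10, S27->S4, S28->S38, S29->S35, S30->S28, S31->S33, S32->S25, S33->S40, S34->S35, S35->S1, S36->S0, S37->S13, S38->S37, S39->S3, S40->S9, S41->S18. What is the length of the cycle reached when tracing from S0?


Trace from S0 until a state repeats:
  S0 -> S28 -> S38 -> S37 -> S13 -> S11 -> S38
S38 first seen at step 2, revisited at step 6.
Cycle length = 6 - 2 = 4

4


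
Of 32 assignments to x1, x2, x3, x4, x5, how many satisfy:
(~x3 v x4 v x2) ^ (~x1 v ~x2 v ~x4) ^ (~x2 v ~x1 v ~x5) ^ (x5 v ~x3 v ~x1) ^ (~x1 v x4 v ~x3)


CNF with 5 clauses over 5 vars (32 assignments).
An assignment satisfies CNF iff every clause has >=1 true literal.
Check each row (bits = x1,x2,x3,x4,x5; clause T/F shown):
  row 0 [00000]: clauses=TTTTT -> 1
  row 1 [00001]: clauses=TTTTT -> 1
  row 2 [00010]: clauses=TTTTT -> 1
  row 3 [00011]: clauses=TTTTT -> 1
  row 4 [00100]: clauses=FTTTT -> 0
  row 5 [00101]: clauses=FTTTT -> 0
  row 6 [00110]: clauses=TTTTT -> 1
  row 7 [00111]: clauses=TTTTT -> 1
  row 8 [01000]: clauses=TTTTT -> 1
  row 9 [01001]: clauses=TTTTT -> 1
  row 10 [01010]: clauses=TTTTT -> 1
  row 11 [01011]: clauses=TTTTT -> 1
  row 12 [01100]: clauses=TTTTT -> 1
  row 13 [01101]: clauses=TTTTT -> 1
  row 14 [01110]: clauses=TTTTT -> 1
  row 15 [01111]: clauses=TTTTT -> 1
  row 16 [10000]: clauses=TTTTT -> 1
  row 17 [10001]: clauses=TTTTT -> 1
  row 18 [10010]: clauses=TTTTT -> 1
  row 19 [10011]: clauses=TTTTT -> 1
  row 20 [10100]: clauses=FTTFF -> 0
  row 21 [10101]: clauses=FTTTF -> 0
  row 22 [10110]: clauses=TTTFT -> 0
  row 23 [10111]: clauses=TTTTT -> 1
  row 24 [11000]: clauses=TTTTT -> 1
  row 25 [11001]: clauses=TTFTT -> 0
  row 26 [11010]: clauses=TFTTT -> 0
  row 27 [11011]: clauses=TFFTT -> 0
  row 28 [11100]: clauses=TTTFF -> 0
  row 29 [11101]: clauses=TTFTF -> 0
  row 30 [11110]: clauses=TFTFT -> 0
  row 31 [11111]: clauses=TFFTT -> 0
Full result column, 8 rows per line (x1,x2 fixed per line; x3,x4,x5 runs 000..111 left to right):
  rows 0-7 [x1,x2=00]: 11110011  (ones: 6)
  rows 8-15 [x1,x2=01]: 11111111  (ones: 8)
  rows 16-23 [x1,x2=10]: 11110001  (ones: 5)
  rows 24-31 [x1,x2=11]: 10000000  (ones: 1)
Satisfying assignments = 6+8+5+1 = 20

20


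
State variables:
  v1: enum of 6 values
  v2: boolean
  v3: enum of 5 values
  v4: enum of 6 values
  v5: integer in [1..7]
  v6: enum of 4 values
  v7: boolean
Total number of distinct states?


State space = product of domain sizes of all variables.
Domain sizes:
  v1 (enum of 6 values): 6
  v2 (boolean): 2
  v3 (enum of 5 values): 5
  v4 (enum of 6 values): 6
  v5 (integer in [1..7]): 7
  v6 (enum of 4 values): 4
  v7 (boolean): 2
Product = 6 * 2 * 5 * 6 * 7 * 4 * 2 = 20160

20160


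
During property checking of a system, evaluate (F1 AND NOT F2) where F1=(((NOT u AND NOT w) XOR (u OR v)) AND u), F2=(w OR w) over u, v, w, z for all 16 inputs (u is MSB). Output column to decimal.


F1 = (((NOT u AND NOT w) XOR (u OR v)) AND u)
F2 = (w OR w)
Counterexample to F1=>F2 is where F1=1 and F2=0.
Evaluate each row (bits = u,v,w,z, MSB first):
  row 0 [0000]: F1=0 F2=0 -> F1&~F2 -> 0
  row 1 [0001]: F1=0 F2=0 -> F1&~F2 -> 0
  row 2 [0010]: F1=0 F2=1 -> F1&~F2 -> 0
  row 3 [0011]: F1=0 F2=1 -> F1&~F2 -> 0
  row 4 [0100]: F1=0 F2=0 -> F1&~F2 -> 0
  row 5 [0101]: F1=0 F2=0 -> F1&~F2 -> 0
  row 6 [0110]: F1=0 F2=1 -> F1&~F2 -> 0
  row 7 [0111]: F1=0 F2=1 -> F1&~F2 -> 0
  row 8 [1000]: F1=1 F2=0 -> F1&~F2 -> 1
  row 9 [1001]: F1=1 F2=0 -> F1&~F2 -> 1
  row 10 [1010]: F1=1 F2=1 -> F1&~F2 -> 0
  row 11 [1011]: F1=1 F2=1 -> F1&~F2 -> 0
  row 12 [1100]: F1=1 F2=0 -> F1&~F2 -> 1
  row 13 [1101]: F1=1 F2=0 -> F1&~F2 -> 1
  row 14 [1110]: F1=1 F2=1 -> F1&~F2 -> 0
  row 15 [1111]: F1=1 F2=1 -> F1&~F2 -> 0
Full result column, 4 rows per line (u,v fixed per line; w,z runs 00..11 left to right):
  rows 0-3 [u,v=00]: 0000  = hex 0
  rows 4-7 [u,v=01]: 0000  = hex 0
  rows 8-11 [u,v=10]: 1100  = hex C
  rows 12-15 [u,v=11]: 1100  = hex C
Counterexample vector (row 0 .. row 15) = 0000000011001100
Output column grouped in 4s = 0000 0000 1100 1100 = 0x00CC
Convert to decimal digit by digit (value = value*16 + digit):
  0 -> 0
  0*16 + 0 = 0
  0*16 + 12 (C) = 12
  12*16 + 12 (C) = 204
Decimal = 204

204


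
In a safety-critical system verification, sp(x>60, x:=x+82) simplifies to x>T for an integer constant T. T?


Formula: sp(P, x:=E) = exists old_x. (x = E[old_x/x]) AND P[old_x/x] (old_x is the value of x before the assignment; eliminate old_x by solving x = E[old_x/x] for old_x)
Step 1: Precondition P: x>60, i.e. old_x > 60
Step 2: Assignment gives x = old_x + 82, so old_x = x - 82
Step 3: Substitute into P: x - 82 > 60
Step 4: Simplify: x > 60+82 = 142

142


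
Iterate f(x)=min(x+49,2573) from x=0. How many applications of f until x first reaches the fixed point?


Step 1: x=0, cap=2573, increment=49
Step 2: x grows by 49 each step until capped at 2573; fixed point is x=2573
Step 3: iterations = ceil(2573/49) = 53

53


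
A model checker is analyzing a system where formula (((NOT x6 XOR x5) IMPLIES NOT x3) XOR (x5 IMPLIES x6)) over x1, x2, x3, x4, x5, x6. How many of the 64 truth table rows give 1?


Formula: (((NOT x6 XOR x5) IMPLIES NOT x3) XOR (x5 IMPLIES x6)) over 6 vars (64 rows)
Evaluate each row (x1, x2, x3, x4, x5, x6 as bits, MSB first):
  row 0 [000000]: (((NOT 0 XOR 0) IMPLIES NOT 0) XOR (0 IMPLIES 0)) -> 0
  row 1 [000001]: (((NOT 1 XOR 0) IMPLIES NOT 0) XOR (0 IMPLIES 1)) -> 0
  row 2 [000010]: (((NOT 0 XOR 1) IMPLIES NOT 0) XOR (1 IMPLIES 0)) -> 1
  row 3 [000011]: (((NOT 1 XOR 1) IMPLIES NOT 0) XOR (1 IMPLIES 1)) -> 0
  row 4 [000100]: (((NOT 0 XOR 0) IMPLIES NOT 0) XOR (0 IMPLIES 0)) -> 0
  (every remaining row is evaluated the same way; all 64 results are listed next)
Full result column, 8 rows per line (x1,x2,x3 fixed per line; x4,x5,x6 runs 000..111 left to right):
  rows 0-7 [x1,x2,x3=000]: 00100010  (ones: 2)
  rows 8-15 [x1,x2,x3=001]: 10111011  (ones: 6)
  rows 16-23 [x1,x2,x3=010]: 00100010  (ones: 2)
  rows 24-31 [x1,x2,x3=011]: 10111011  (ones: 6)
  rows 32-39 [x1,x2,x3=100]: 00100010  (ones: 2)
  rows 40-47 [x1,x2,x3=101]: 10111011  (ones: 6)
  rows 48-55 [x1,x2,x3=110]: 00100010  (ones: 2)
  rows 56-63 [x1,x2,x3=111]: 10111011  (ones: 6)
Count of 1-rows = 2+6+2+6+2+6+2+6 = 32

32


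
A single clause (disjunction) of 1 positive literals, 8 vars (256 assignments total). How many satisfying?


Step 1: Total=2^8=256
Step 2: Unsat when all 1 false: 2^7=128
Step 3: Sat=256-128=128

128


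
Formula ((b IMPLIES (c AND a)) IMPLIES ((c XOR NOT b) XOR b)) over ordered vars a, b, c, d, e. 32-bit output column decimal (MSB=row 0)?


Formula: ((b IMPLIES (c AND a)) IMPLIES ((c XOR NOT b) XOR b)) over a, b, c, d, e (32 rows)
Evaluate each row (bits = a,b,c,d,e, MSB first):
  row 0 [00000]: ((0 IMPLIES (0 AND 0)) IMPLIES ((0 XOR NOT 0) XOR 0)) -> 1
  row 1 [00001]: ((0 IMPLIES (0 AND 0)) IMPLIES ((0 XOR NOT 0) XOR 0)) -> 1
  row 2 [00010]: ((0 IMPLIES (0 AND 0)) IMPLIES ((0 XOR NOT 0) XOR 0)) -> 1
  row 3 [00011]: ((0 IMPLIES (0 AND 0)) IMPLIES ((0 XOR NOT 0) XOR 0)) -> 1
  row 4 [00100]: ((0 IMPLIES (1 AND 0)) IMPLIES ((1 XOR NOT 0) XOR 0)) -> 0
  row 5 [00101]: ((0 IMPLIES (1 AND 0)) IMPLIES ((1 XOR NOT 0) XOR 0)) -> 0
  row 6 [00110]: ((0 IMPLIES (1 AND 0)) IMPLIES ((1 XOR NOT 0) XOR 0)) -> 0
  row 7 [00111]: ((0 IMPLIES (1 AND 0)) IMPLIES ((1 XOR NOT 0) XOR 0)) -> 0
  row 8 [01000]: ((1 IMPLIES (0 AND 0)) IMPLIES ((0 XOR NOT 1) XOR 1)) -> 1
  row 9 [01001]: ((1 IMPLIES (0 AND 0)) IMPLIES ((0 XOR NOT 1) XOR 1)) -> 1
  row 10 [01010]: ((1 IMPLIES (0 AND 0)) IMPLIES ((0 XOR NOT 1) XOR 1)) -> 1
  row 11 [01011]: ((1 IMPLIES (0 AND 0)) IMPLIES ((0 XOR NOT 1) XOR 1)) -> 1
  row 12 [01100]: ((1 IMPLIES (1 AND 0)) IMPLIES ((1 XOR NOT 1) XOR 1)) -> 1
  row 13 [01101]: ((1 IMPLIES (1 AND 0)) IMPLIES ((1 XOR NOT 1) XOR 1)) -> 1
  row 14 [01110]: ((1 IMPLIES (1 AND 0)) IMPLIES ((1 XOR NOT 1) XOR 1)) -> 1
  row 15 [01111]: ((1 IMPLIES (1 AND 0)) IMPLIES ((1 XOR NOT 1) XOR 1)) -> 1
  row 16 [10000]: ((0 IMPLIES (0 AND 1)) IMPLIES ((0 XOR NOT 0) XOR 0)) -> 1
  row 17 [10001]: ((0 IMPLIES (0 AND 1)) IMPLIES ((0 XOR NOT 0) XOR 0)) -> 1
  row 18 [10010]: ((0 IMPLIES (0 AND 1)) IMPLIES ((0 XOR NOT 0) XOR 0)) -> 1
  row 19 [10011]: ((0 IMPLIES (0 AND 1)) IMPLIES ((0 XOR NOT 0) XOR 0)) -> 1
  row 20 [10100]: ((0 IMPLIES (1 AND 1)) IMPLIES ((1 XOR NOT 0) XOR 0)) -> 0
  row 21 [10101]: ((0 IMPLIES (1 AND 1)) IMPLIES ((1 XOR NOT 0) XOR 0)) -> 0
  row 22 [10110]: ((0 IMPLIES (1 AND 1)) IMPLIES ((1 XOR NOT 0) XOR 0)) -> 0
  row 23 [10111]: ((0 IMPLIES (1 AND 1)) IMPLIES ((1 XOR NOT 0) XOR 0)) -> 0
  row 24 [11000]: ((1 IMPLIES (0 AND 1)) IMPLIES ((0 XOR NOT 1) XOR 1)) -> 1
  row 25 [11001]: ((1 IMPLIES (0 AND 1)) IMPLIES ((0 XOR NOT 1) XOR 1)) -> 1
  row 26 [11010]: ((1 IMPLIES (0 AND 1)) IMPLIES ((0 XOR NOT 1) XOR 1)) -> 1
  row 27 [11011]: ((1 IMPLIES (0 AND 1)) IMPLIES ((0 XOR NOT 1) XOR 1)) -> 1
  row 28 [11100]: ((1 IMPLIES (1 AND 1)) IMPLIES ((1 XOR NOT 1) XOR 1)) -> 0
  row 29 [11101]: ((1 IMPLIES (1 AND 1)) IMPLIES ((1 XOR NOT 1) XOR 1)) -> 0
  row 30 [11110]: ((1 IMPLIES (1 AND 1)) IMPLIES ((1 XOR NOT 1) XOR 1)) -> 0
  row 31 [11111]: ((1 IMPLIES (1 AND 1)) IMPLIES ((1 XOR NOT 1) XOR 1)) -> 0
Full result column, 4 rows per line (a,b,c fixed per line; d,e runs 00..11 left to right):
  rows 0-3 [a,b,c=000]: 1111  = hex F
  rows 4-7 [a,b,c=001]: 0000  = hex 0
  rows 8-11 [a,b,c=010]: 1111  = hex F
  rows 12-15 [a,b,c=011]: 1111  = hex F
  rows 16-19 [a,b,c=100]: 1111  = hex F
  rows 20-23 [a,b,c=101]: 0000  = hex 0
  rows 24-27 [a,b,c=110]: 1111  = hex F
  rows 28-31 [a,b,c=111]: 0000  = hex 0
Output column (row 0 .. row 31) = 11110000111111111111000011110000
Output column grouped in 4s = 1111 0000 1111 1111 1111 0000 1111 0000 = 0xF0FFF0F0
Convert to decimal digit by digit (value = value*16 + digit):
  F -> 15
  15*16 + 0 = 240
  240*16 + 15 (F) = 3855
  3855*16 + 15 (F) = 61695
  61695*16 + 15 (F) = 987135
  987135*16 + 0 = 15794160
  15794160*16 + 15 (F) = 252706575
  252706575*16 + 0 = 4043305200
Decimal = 4043305200

4043305200
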